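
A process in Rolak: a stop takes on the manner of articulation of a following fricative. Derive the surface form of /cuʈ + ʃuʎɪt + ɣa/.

The rule targets /ʈ/ (voiceless retroflex stop), which sits before the trigger /ʃ/ (fricative).
Changing only its manner to fricative gives [ʂ] — the voiceless retroflex fricative.
The same rule applies at the second boundary: /t/ → [s] next to /ɣ/.

[cuʂʃuʎɪsɣa]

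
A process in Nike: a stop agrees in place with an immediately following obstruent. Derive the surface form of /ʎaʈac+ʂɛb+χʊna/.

The rule targets /c/ (voiceless palatal stop), which sits before the trigger /ʂ/ (retroflex).
The voiceless retroflex stop is [ʈ], so /c/ → [ʈ].
The same rule applies at the second boundary: /b/ → [ɢ] next to /χ/.

[ʎaʈaʈʂɛɢχʊna]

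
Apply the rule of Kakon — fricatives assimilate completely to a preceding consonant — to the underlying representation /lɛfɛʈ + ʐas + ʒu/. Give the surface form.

/ʐ/ is the segment targeted by the rule; it sits immediately after /ʈ/, so it assimilates completely and surfaces as [ʈ].
At the second juncture, /ʒ/ likewise becomes [s] adjacent to /s/.

[lɛfɛʈʈassu]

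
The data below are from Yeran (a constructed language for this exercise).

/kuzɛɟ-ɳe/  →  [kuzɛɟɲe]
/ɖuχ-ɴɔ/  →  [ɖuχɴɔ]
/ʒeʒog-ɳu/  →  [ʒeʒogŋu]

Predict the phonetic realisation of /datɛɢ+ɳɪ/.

[datɛɢɴɪ]

The data show progressive place assimilation: /ɳ/ → [ɲ] after /ɟ/; /ɳ/ → [ŋ] after /g/. In each pair only place changes, matching the preceding consonant, while manner and voice stay constant.
Nothing changes in [ɖuχɴɔ]: there the adjacent consonants already agree in place (/ɴ/ and /χ/ are both uvular), so this form is consistent with the same rule.
The rule targets /ɳ/ (voiced retroflex nasal), which sits after the trigger /ɢ/ (uvular).
A voiced uvular nasal is [ɴ], so the surface segment is [ɴ].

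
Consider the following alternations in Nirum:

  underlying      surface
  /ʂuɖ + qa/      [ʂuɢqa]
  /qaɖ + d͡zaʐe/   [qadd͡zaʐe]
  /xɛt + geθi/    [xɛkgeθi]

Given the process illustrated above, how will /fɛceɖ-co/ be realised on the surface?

[fɛceɟco]

The data show regressive place assimilation: /ɖ/ → [ɢ] before /q/; /ɖ/ → [d] before /d͡z/; /t/ → [k] before /g/. In each pair only place changes, matching the following consonant, while manner and voice stay constant.
/ɖ/ is a voiced retroflex stop. The following trigger /c/ is palatal, so /ɖ/ must become palatal as well.
Changing only its place to palatal gives [ɟ] — the voiced palatal stop.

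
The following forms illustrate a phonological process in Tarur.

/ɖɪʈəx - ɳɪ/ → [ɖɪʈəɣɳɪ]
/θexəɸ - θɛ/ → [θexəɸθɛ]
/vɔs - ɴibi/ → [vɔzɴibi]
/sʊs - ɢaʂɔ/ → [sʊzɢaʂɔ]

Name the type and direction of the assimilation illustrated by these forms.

The segment that alternates is /x/, which surfaces as [ɣ] when adjacent to /ɳ/.
The change voiceless → voiced matches the voicing of the following /ɳ/, identifying this as voicing assimilation.
Place and manner are unchanged, so the assimilation is partial, not total.
The other alternating forms pattern the same way: /s/ → [z] before /ɴ/ (voiceless → voiced, matching voiced); /s/ → [z] before /ɢ/ (voiceless → voiced, matching voiced) — only voicing changes, and always toward the following segment.
No alternation appears in [θexəɸθɛ]: there the adjacent consonants already agree in voicing (/ɸ/ and /θ/ are both voiceless), so this form is consistent with the same rule.
The trigger is the following segment, so the direction is regressive (anticipatory).

regressive voicing assimilation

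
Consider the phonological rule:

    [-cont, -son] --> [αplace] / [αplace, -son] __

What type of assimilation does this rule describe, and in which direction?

The shared variable α links the value of the place features (abbreviated [place]) on the target to the same value on the neighbouring segment, so place is the feature that assimilates.
Since the environment is written before the underscore, the trigger precedes the target; the direction is progressive.

progressive place assimilation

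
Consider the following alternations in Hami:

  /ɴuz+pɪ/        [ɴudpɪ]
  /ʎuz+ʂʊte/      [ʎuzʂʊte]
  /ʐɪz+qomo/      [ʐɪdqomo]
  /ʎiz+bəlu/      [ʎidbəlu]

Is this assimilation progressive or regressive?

Underlying /z/ is realised as [d] next to /p/; /p/ itself does not change.
/z/ is a fricative while /p/ is a stop; the output [d] is a stop, matching the trigger — so the feature that spreads is manner.
Checking the remaining alternations: /z/ → [d] before /q/ (fricative → stop, matching a stop); /z/ → [d] before /b/ (fricative → stop, matching a stop) — only manner changes, and always toward the following segment.
Nothing changes in [ʎuzʂʊte]: there the adjacent consonants already agree in manner (/z/ and /ʂ/ are both fricatives), so this form is consistent with the same rule.
Since the segment that changes precedes the conditioning segment, the assimilation is regressive.

regressive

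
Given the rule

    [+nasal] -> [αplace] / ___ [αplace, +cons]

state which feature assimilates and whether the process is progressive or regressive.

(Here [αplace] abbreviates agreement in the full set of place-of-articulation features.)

The rule copies the place features (abbreviated [place]) from the environment onto the target, so the assimilating feature is place.
Since the environment is written after the underscore, the trigger follows the target; the direction is regressive.

regressive place assimilation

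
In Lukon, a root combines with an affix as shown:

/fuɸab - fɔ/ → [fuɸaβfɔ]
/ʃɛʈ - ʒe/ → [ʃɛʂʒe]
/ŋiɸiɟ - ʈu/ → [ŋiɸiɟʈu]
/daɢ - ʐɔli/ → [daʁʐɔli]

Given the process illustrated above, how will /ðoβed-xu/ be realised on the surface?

[ðoβezxu]

The data show regressive manner assimilation: /b/ → [β] before /f/; /ʈ/ → [ʂ] before /ʒ/; /ɢ/ → [ʁ] before /ʐ/. In each pair only manner changes, matching the following consonant, while place and voice stay constant.
Nothing changes in [ŋiɸiɟʈu]: there the adjacent consonants already agree in manner (/ɟ/ and /ʈ/ are both stops), so this form is consistent with the same rule.
The rule targets /d/ (voiced alveolar stop), which sits before the trigger /x/ (fricative).
A voiced alveolar fricative is [z], so the surface segment is [z].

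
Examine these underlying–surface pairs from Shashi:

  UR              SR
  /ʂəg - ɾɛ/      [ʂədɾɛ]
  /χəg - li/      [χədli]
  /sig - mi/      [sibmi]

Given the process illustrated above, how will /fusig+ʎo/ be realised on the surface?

The data show regressive place assimilation: /g/ → [d] before /ɾ/; /g/ → [d] before /l/; /g/ → [b] before /m/. In each pair only place changes, matching the following consonant, while manner and voice stay constant.
The rule targets /g/ (voiced velar stop), which sits before the trigger /ʎ/ (palatal).
Changing only its place to palatal gives [ɟ] — the voiced palatal stop.

[fusiɟʎo]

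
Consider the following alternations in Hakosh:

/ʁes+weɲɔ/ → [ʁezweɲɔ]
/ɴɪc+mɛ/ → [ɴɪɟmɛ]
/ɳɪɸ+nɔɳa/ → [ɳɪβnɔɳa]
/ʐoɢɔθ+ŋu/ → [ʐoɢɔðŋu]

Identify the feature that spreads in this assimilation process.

Underlying /s/ is realised as [z] next to /w/; /w/ itself does not change.
/s/ is voiceless while /w/ is voiced; the output [z] is voiced, matching the trigger — so the feature that spreads is voicing.
Checking the remaining alternations: /c/ → [ɟ] before /m/ (voiceless → voiced, matching voiced); /ɸ/ → [β] before /n/ (voiceless → voiced, matching voiced); /θ/ → [ð] before /ŋ/ (voiceless → voiced, matching voiced) — only voicing changes, and always toward the following segment.

voicing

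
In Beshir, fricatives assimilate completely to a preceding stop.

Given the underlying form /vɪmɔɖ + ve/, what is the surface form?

/v/ is the segment targeted by the rule; it sits immediately after /ɖ/, so it assimilates completely and surfaces as [ɖ].

[vɪmɔɖɖe]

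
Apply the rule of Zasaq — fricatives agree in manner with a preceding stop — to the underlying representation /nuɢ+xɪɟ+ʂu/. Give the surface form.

[nuɢkɪɟʈu]

The rule targets /x/ (voiceless velar fricative), which sits after the trigger /ɢ/ (stop).
Changing only its manner to stop gives [k] — the voiceless velar stop.
The same rule applies at the second boundary: /ʂ/ → [ʈ] next to /ɟ/.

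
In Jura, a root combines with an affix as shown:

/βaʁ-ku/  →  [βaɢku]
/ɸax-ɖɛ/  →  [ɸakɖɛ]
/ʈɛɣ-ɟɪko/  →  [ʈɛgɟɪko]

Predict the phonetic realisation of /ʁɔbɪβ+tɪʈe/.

The data show regressive manner assimilation: /ʁ/ → [ɢ] before /k/; /x/ → [k] before /ɖ/; /ɣ/ → [g] before /ɟ/. In each pair only manner changes, matching the following consonant, while place and voice stay constant.
/β/ is a voiced bilabial fricative. The following trigger /t/ is a stop, so /β/ must become a stop as well.
Changing only its manner to stop gives [b] — the voiced bilabial stop.

[ʁɔbɪbtɪʈe]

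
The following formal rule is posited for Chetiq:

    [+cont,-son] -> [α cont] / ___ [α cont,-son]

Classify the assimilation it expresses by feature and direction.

The shared variable α links the value of [cont] on the target to that of the neighbouring obstruent. [cont] distinguishes stops from fricatives — a manner-of-articulation feature — so this is manner assimilation.
The conditioning segment sits to the right of the focus bar, meaning the trigger follows the segment that changes — regressive assimilation.

regressive manner assimilation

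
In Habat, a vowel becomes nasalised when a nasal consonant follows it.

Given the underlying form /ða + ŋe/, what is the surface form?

[ðãŋe]

The vowel /a/ is adjacent to the following nasal /ŋ/, so it acquires [+nasal] and surfaces as [ã].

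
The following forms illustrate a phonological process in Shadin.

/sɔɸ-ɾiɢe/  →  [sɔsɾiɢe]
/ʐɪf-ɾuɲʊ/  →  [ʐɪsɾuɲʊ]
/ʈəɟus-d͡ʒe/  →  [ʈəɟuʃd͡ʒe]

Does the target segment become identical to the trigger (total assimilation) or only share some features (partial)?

Underlying /ɸ/ is realised as [s] next to /ɾ/; /ɾ/ itself does not change.
/ɸ/ is bilabial while /ɾ/ is alveolar; the output [s] is alveolar, matching the trigger — so the feature that spreads is place.
Manner and voice are unchanged, so the assimilation is partial, not total.
The same holds elsewhere in the data: /f/ → [s] before /ɾ/ (labiodental → alveolar, matching alveolar); /s/ → [ʃ] before /d͡ʒ/ (alveolar → postalveolar, matching postalveolar) — only place changes, and always toward the following segment.

partial assimilation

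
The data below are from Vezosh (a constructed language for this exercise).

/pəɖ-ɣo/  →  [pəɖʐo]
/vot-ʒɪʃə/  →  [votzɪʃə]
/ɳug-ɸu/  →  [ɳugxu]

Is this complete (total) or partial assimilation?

partial assimilation

Underlying /ɣ/ is realised as [ʐ] next to /ɖ/; /ɖ/ itself does not change.
/ɣ/ is velar while /ɖ/ is retroflex; the output [ʐ] is retroflex, matching the trigger — so the feature that spreads is place.
Manner and voice are unchanged, so the assimilation is partial, not total.
The same holds elsewhere in the data: /ʒ/ → [z] after /t/ (postalveolar → alveolar, matching alveolar); /ɸ/ → [x] after /g/ (bilabial → velar, matching velar) — only place changes, and always toward the preceding segment.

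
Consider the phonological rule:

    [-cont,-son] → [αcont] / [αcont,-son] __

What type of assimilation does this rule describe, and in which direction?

The shared variable α links the value of [cont] on the target to that of the neighbouring obstruent. [cont] distinguishes stops from fricatives — a manner-of-articulation feature — so this is manner assimilation.
The conditioning segment sits to the left of the focus bar, meaning the trigger precedes the segment that changes — progressive assimilation.

progressive manner assimilation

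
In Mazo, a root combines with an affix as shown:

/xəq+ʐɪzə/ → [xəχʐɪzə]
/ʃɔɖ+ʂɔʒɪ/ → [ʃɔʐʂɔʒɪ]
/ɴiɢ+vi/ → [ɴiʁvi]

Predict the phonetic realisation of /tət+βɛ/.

[təsβɛ]

The data show regressive manner assimilation: /q/ → [χ] before /ʐ/; /ɖ/ → [ʐ] before /ʂ/; /ɢ/ → [ʁ] before /v/. In each pair only manner changes, matching the following consonant, while place and voice stay constant.
/t/ is a voiceless alveolar stop. The following trigger /β/ is a fricative, so /t/ must become a fricative as well.
The voiceless alveolar fricative is [s], so /t/ → [s].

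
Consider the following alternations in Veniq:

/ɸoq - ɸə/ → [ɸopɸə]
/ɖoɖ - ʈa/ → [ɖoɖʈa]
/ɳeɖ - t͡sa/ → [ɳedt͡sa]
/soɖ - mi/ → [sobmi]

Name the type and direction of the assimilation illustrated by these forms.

regressive place assimilation

The segment that alternates is /q/, which surfaces as [p] when adjacent to /ɸ/.
The change uvular → bilabial matches the place of the following /ɸ/, identifying this as place assimilation.
Manner and voice are unchanged, so the assimilation is partial, not total.
Checking the remaining alternations: /ɖ/ → [d] before /t͡s/ (retroflex → alveolar, matching alveolar); /ɖ/ → [b] before /m/ (retroflex → bilabial, matching bilabial) — only place changes, and always toward the following segment.
Nothing changes in [ɖoɖʈa]: there the adjacent consonants already agree in place (/ɖ/ and /ʈ/ are both retroflex), so this form is consistent with the same rule.
Since the segment that changes precedes the conditioning segment, the assimilation is regressive.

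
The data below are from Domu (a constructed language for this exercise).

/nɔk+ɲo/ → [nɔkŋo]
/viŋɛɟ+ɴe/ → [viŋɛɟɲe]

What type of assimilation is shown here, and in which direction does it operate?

Comparing underlying and surface forms, /ɲ/ → [ŋ] is the alternation; the neighbouring /k/ is constant.
The change palatal → velar matches the place of the preceding /k/, identifying this as place assimilation.
Manner and voice are unchanged, so the assimilation is partial, not total.
Checking the remaining alternation: /ɴ/ → [ɲ] after /ɟ/ (uvular → palatal, matching palatal) — only place changes, and always toward the preceding segment.
The trigger is the preceding segment, so the direction is progressive (perseverative).

progressive place assimilation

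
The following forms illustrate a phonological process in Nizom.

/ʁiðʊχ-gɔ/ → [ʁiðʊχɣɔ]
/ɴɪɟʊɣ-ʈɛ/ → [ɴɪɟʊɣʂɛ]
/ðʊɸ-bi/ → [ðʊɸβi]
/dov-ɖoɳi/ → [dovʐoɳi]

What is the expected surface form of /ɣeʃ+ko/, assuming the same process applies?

[ɣeʃxo]

The data show progressive manner assimilation: /g/ → [ɣ] after /χ/; /ʈ/ → [ʂ] after /ɣ/; /b/ → [β] after /ɸ/; /ɖ/ → [ʐ] after /v/. In each pair only manner changes, matching the preceding consonant, while place and voice stay constant.
The rule targets /k/ (voiceless velar stop), which sits after the trigger /ʃ/ (fricative).
A voiceless velar fricative is [x], so the surface segment is [x].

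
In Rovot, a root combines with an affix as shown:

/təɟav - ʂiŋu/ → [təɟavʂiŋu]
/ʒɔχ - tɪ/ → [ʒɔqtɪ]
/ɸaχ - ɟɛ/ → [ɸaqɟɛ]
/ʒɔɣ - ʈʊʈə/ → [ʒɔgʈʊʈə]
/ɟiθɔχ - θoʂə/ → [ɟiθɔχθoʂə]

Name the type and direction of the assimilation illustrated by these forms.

Underlying /χ/ is realised as [q] next to /t/; /t/ itself does not change.
The change fricative → stop matches the manner of the following /t/, identifying this as manner assimilation.
Place and voice are unchanged, so the assimilation is partial, not total.
The other alternating forms pattern the same way: /χ/ → [q] before /ɟ/ (fricative → stop, matching a stop); /ɣ/ → [g] before /ʈ/ (fricative → stop, matching a stop) — only manner changes, and always toward the following segment.
Nothing changes in [təɟavʂiŋu], [ɟiθɔχθoʂə]: there the adjacent consonants already agree in manner (/v/ and /ʂ/ are both fricatives; /χ/ and /θ/ are both fricatives), so these forms are consistent with the same rule.
The trigger is the following segment, so the direction is regressive (anticipatory).

regressive manner assimilation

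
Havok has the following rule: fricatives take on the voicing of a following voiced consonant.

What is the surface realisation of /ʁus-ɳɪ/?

The rule targets /s/ (voiceless alveolar fricative), which sits before the trigger /ɳ/ (voiced).
The voiced alveolar fricative is [z], so /s/ → [z].

[ʁuzɳɪ]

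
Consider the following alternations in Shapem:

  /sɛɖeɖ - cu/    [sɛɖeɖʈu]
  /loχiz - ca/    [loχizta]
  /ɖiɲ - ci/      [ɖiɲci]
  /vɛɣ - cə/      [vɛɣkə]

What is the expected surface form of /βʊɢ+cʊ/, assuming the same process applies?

[βʊɢqʊ]

The data show progressive place assimilation: /c/ → [ʈ] after /ɖ/; /c/ → [t] after /z/; /c/ → [k] after /ɣ/. In each pair only place changes, matching the preceding consonant, while manner and voice stay constant.
Nothing changes in [ɖiɲci]: there the adjacent consonants already agree in place (/c/ and /ɲ/ are both palatal), so this form is consistent with the same rule.
The rule targets /c/ (voiceless palatal stop), which sits after the trigger /ɢ/ (uvular).
A voiceless uvular stop is [q], so the surface segment is [q].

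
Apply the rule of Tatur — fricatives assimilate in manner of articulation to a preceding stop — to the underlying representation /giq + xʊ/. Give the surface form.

/x/ is a voiceless velar fricative. The preceding trigger /q/ is a stop, so /x/ must become a stop as well.
A voiceless velar stop is [k], so the surface segment is [k].

[giqkʊ]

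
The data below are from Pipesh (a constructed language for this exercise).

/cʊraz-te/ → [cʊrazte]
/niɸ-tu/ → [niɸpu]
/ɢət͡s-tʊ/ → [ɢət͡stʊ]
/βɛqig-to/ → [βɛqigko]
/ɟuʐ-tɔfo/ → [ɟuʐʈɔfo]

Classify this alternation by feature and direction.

progressive place assimilation

Comparing underlying and surface forms, /t/ → [p] is the alternation; the neighbouring /ɸ/ is constant.
The change alveolar → bilabial matches the place of the preceding /ɸ/, identifying this as place assimilation.
Manner and voice are unchanged, so the assimilation is partial, not total.
The same holds elsewhere in the data: /t/ → [k] after /g/ (alveolar → velar, matching velar); /t/ → [ʈ] after /ʐ/ (alveolar → retroflex, matching retroflex) — only place changes, and always toward the preceding segment.
No alternation appears in [cʊrazte], [ɢət͡stʊ]: there the adjacent consonants already agree in place (/t/ and /z/ are both alveolar; /t/ and /t͡s/ are both alveolar), so these forms are consistent with the same rule.
The trigger is the preceding segment, so the direction is progressive (perseverative).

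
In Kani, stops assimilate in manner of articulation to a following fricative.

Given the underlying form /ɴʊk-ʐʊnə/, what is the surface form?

[ɴʊxʐʊnə]

/k/ is a voiceless velar stop. The following trigger /ʐ/ is a fricative, so /k/ must become a fricative as well.
The voiceless velar fricative is [x], so /k/ → [x].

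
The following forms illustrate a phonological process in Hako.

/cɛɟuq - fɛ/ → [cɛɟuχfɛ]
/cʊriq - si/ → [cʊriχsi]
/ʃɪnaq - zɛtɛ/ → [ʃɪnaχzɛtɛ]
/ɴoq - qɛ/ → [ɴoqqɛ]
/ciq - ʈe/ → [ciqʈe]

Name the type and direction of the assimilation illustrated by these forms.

The segment that alternates is /q/, which surfaces as [χ] when adjacent to /f/.
/q/ is a stop while /f/ is a fricative; the output [χ] is a fricative, matching the trigger — so the feature that spreads is manner.
Place and voice are unchanged, so the assimilation is partial, not total.
The same holds elsewhere in the data: /q/ → [χ] before /s/ (stop → fricative, matching a fricative); /q/ → [χ] before /z/ (stop → fricative, matching a fricative) — only manner changes, and always toward the following segment.
Nothing changes in [ɴoqqɛ], [ciqʈe]: there the adjacent consonants already agree in manner (/q/ and /q/ are both stops; /q/ and /ʈ/ are both stops), so these forms are consistent with the same rule.
The trigger is the following segment, so the direction is regressive (anticipatory).

regressive manner assimilation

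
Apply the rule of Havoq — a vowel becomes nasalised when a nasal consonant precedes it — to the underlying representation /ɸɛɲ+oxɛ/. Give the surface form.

[ɸɛɲõxɛ]

/o/ sits next to the nasal /ɲ/ and is therefore nasalised to [õ].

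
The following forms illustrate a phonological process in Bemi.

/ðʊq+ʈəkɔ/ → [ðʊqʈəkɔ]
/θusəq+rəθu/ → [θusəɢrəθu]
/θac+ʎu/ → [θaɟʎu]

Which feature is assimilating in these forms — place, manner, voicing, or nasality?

The segment that alternates is /q/, which surfaces as [ɢ] when adjacent to /r/.
The change voiceless → voiced matches the voicing of the following /r/, identifying this as voicing assimilation.
The same holds elsewhere in the data: /c/ → [ɟ] before /ʎ/ (voiceless → voiced, matching voiced) — only voicing changes, and always toward the following segment.
No alternation appears in [ðʊqʈəkɔ]: there the adjacent consonants already agree in voicing (/q/ and /ʈ/ are both voiceless), so this form is consistent with the same rule.

voicing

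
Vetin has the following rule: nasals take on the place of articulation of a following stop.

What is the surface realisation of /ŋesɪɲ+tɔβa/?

/ɲ/ is a voiced palatal nasal. The following trigger /t/ is alveolar, so /ɲ/ must become alveolar as well.
The voiced alveolar nasal is [n], so /ɲ/ → [n].

[ŋesɪntɔβa]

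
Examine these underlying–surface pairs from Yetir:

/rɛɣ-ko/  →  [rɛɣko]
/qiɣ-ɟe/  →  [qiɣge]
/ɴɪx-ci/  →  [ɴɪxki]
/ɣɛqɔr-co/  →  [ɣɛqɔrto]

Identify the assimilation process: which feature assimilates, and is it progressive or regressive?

Underlying /ɟ/ is realised as [g] next to /ɣ/; /ɣ/ itself does not change.
/ɟ/ is palatal while /ɣ/ is velar; the output [g] is velar, matching the trigger — so the feature that spreads is place.
Manner and voice are unchanged, so the assimilation is partial, not total.
The other alternating forms pattern the same way: /c/ → [k] after /x/ (palatal → velar, matching velar); /c/ → [t] after /r/ (palatal → alveolar, matching alveolar) — only place changes, and always toward the preceding segment.
No alternation appears in [rɛɣko]: there the adjacent consonants already agree in place (/k/ and /ɣ/ are both velar), so this form is consistent with the same rule.
Since the segment that changes follows the conditioning segment, the assimilation is progressive.

progressive place assimilation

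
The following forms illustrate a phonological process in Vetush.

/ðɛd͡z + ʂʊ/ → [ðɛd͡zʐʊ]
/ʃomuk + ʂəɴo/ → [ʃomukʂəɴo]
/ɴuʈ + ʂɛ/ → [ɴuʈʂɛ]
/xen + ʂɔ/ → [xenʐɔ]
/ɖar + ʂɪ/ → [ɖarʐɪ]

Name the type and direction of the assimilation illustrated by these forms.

progressive voicing assimilation

Comparing underlying and surface forms, /ʂ/ → [ʐ] is the alternation; the neighbouring /d͡z/ is constant.
The change voiceless → voiced matches the voicing of the preceding /d͡z/, identifying this as voicing assimilation.
Place and manner are unchanged, so the assimilation is partial, not total.
The same holds elsewhere in the data: /ʂ/ → [ʐ] after /n/ (voiceless → voiced, matching voiced); /ʂ/ → [ʐ] after /r/ (voiceless → voiced, matching voiced) — only voicing changes, and always toward the preceding segment.
Nothing changes in [ʃomukʂəɴo], [ɴuʈʂɛ]: there the adjacent consonants already agree in voicing (/ʂ/ and /k/ are both voiceless; /ʂ/ and /ʈ/ are both voiceless), so these forms are consistent with the same rule.
Since the segment that changes follows the conditioning segment, the assimilation is progressive.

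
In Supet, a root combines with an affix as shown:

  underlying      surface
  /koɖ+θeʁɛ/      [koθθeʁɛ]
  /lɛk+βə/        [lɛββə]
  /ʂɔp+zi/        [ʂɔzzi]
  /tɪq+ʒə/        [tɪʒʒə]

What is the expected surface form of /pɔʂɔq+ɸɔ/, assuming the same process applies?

[pɔʂɔɸɸɔ]

The data show regressive total assimilation (/ɖ/ → [θ] before /θ/; /k/ → [β] before /β/; /p/ → [z] before /z/; /q/ → [ʒ] before /ʒ/): in every case the target segment becomes identical to its following neighbour, copying more than a single feature.
/q/ is the segment targeted by the rule; it sits immediately before /ɸ/, so it assimilates completely and surfaces as [ɸ].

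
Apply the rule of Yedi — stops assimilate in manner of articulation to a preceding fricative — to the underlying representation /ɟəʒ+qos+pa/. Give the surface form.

[ɟəʒχosɸa]

The rule targets /q/ (voiceless uvular stop), which sits after the trigger /ʒ/ (fricative).
Changing only its manner to fricative gives [χ] — the voiceless uvular fricative.
At the second juncture, /p/ likewise becomes [ɸ] adjacent to /s/.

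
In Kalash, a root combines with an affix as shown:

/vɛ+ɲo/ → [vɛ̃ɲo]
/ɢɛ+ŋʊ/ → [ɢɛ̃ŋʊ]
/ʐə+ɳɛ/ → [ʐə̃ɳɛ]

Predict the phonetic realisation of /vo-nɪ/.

The data show regressive nasality assimilation (vowel nasalisation): /ɛ/ → [ɛ̃] before /ɲ/; /ɛ/ → [ɛ̃] before /ŋ/; /ə/ → [ə̃] before /ɳ/ — a vowel is nasalised by an immediately following nasal consonant.
/o/ sits next to the nasal /n/ and is therefore nasalised to [õ].

[võnɪ]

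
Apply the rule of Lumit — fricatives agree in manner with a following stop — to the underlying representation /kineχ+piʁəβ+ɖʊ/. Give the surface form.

[kineqpiʁəbɖʊ]

The rule targets /χ/ (voiceless uvular fricative), which sits before the trigger /p/ (stop).
The voiceless uvular stop is [q], so /χ/ → [q].
The same rule applies at the second boundary: /β/ → [b] next to /ɖ/.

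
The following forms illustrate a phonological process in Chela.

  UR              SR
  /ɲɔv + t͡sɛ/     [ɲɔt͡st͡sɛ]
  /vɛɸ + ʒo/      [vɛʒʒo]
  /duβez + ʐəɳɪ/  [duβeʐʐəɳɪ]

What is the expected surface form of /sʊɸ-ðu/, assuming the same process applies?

[sʊððu]

The data show regressive total assimilation (/v/ → [t͡s] before /t͡s/; /ɸ/ → [ʒ] before /ʒ/; /z/ → [ʐ] before /ʐ/): in every case the target segment becomes identical to its following neighbour, copying more than a single feature.
/ɸ/ is the segment targeted by the rule; it sits immediately before /ð/, so it assimilates completely and surfaces as [ð].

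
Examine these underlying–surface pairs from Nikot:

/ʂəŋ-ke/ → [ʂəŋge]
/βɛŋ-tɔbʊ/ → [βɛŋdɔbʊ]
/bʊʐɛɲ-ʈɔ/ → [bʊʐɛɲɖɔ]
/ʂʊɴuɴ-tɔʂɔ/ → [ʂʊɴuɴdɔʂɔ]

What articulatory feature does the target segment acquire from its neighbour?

Underlying /k/ is realised as [g] next to /ŋ/; /ŋ/ itself does not change.
/k/ is voiceless while /ŋ/ is voiced; the output [g] is voiced, matching the trigger — so the feature that spreads is voicing.
The other alternating forms pattern the same way: /t/ → [d] after /ŋ/ (voiceless → voiced, matching voiced); /ʈ/ → [ɖ] after /ɲ/ (voiceless → voiced, matching voiced); /t/ → [d] after /ɴ/ (voiceless → voiced, matching voiced) — only voicing changes, and always toward the preceding segment.

voicing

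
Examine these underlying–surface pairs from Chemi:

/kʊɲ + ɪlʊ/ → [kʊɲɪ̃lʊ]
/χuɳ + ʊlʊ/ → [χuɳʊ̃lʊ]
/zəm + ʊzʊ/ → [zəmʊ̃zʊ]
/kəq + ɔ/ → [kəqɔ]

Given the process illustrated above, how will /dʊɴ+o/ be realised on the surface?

The data show progressive nasality assimilation (vowel nasalisation): /ɪ/ → [ɪ̃] after /ɲ/; /ʊ/ → [ʊ̃] after /ɳ/; /ʊ/ → [ʊ̃] after /m/ — a vowel is nasalised by an immediately preceding nasal consonant.
No change occurs in [kəqɔ] because the vowel at the boundary is adjacent to an oral consonant, not a nasal (/ɔ/ next to /q/).
The vowel /o/ is adjacent to the preceding nasal /ɴ/, so it acquires [+nasal] and surfaces as [õ].

[dʊɴõ]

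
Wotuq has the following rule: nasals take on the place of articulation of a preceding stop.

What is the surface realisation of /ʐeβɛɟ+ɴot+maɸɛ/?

/ɴ/ is a voiced uvular nasal. The preceding trigger /ɟ/ is palatal, so /ɴ/ must become palatal as well.
A voiced palatal nasal is [ɲ], so the surface segment is [ɲ].
At the second juncture, /m/ likewise becomes [n] adjacent to /t/.

[ʐeβɛɟɲotnaɸɛ]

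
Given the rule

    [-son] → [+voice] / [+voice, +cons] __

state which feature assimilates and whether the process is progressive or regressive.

The structural change is [+voice], and the conditioning segment [+voice, +cons] (a voiced consonant) is itself voiced, so the target comes to share the voicing of its neighbour — voicing assimilation.
Since the environment is written before the underscore, the trigger precedes the target; the direction is progressive.

progressive voicing assimilation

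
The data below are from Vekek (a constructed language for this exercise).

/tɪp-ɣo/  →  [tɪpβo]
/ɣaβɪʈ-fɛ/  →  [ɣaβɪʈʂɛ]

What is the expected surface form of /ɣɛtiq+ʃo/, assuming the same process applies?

The data show progressive place assimilation: /ɣ/ → [β] after /p/; /f/ → [ʂ] after /ʈ/. In each pair only place changes, matching the preceding consonant, while manner and voice stay constant.
/ʃ/ is a voiceless postalveolar fricative. The preceding trigger /q/ is uvular, so /ʃ/ must become uvular as well.
Changing only its place to uvular gives [χ] — the voiceless uvular fricative.

[ɣɛtiqχo]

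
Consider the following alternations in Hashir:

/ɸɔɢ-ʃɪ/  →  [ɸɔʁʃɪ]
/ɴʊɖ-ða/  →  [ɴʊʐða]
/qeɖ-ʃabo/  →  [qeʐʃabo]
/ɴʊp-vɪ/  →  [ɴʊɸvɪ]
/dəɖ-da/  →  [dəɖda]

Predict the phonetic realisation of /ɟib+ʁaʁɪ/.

[ɟiβʁaʁɪ]

The data show regressive manner assimilation: /ɢ/ → [ʁ] before /ʃ/; /ɖ/ → [ʐ] before /ð/; /ɖ/ → [ʐ] before /ʃ/; /p/ → [ɸ] before /v/. In each pair only manner changes, matching the following consonant, while place and voice stay constant.
No alternation appears in [dəɖda]: there the adjacent consonants already agree in manner (/ɖ/ and /d/ are both stops), so this form is consistent with the same rule.
/b/ is a voiced bilabial stop. The following trigger /ʁ/ is a fricative, so /b/ must become a fricative as well.
A voiced bilabial fricative is [β], so the surface segment is [β].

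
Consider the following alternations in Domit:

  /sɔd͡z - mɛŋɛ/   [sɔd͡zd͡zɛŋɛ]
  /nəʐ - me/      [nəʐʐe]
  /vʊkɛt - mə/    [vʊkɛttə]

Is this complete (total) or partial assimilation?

The segment that alternates is /m/, which surfaces as [d͡z] when adjacent to /d͡z/.
The output [d͡z] is identical to the trigger /d͡z/ — every feature (place, manner, voicing) has been copied — so this is total assimilation.
The remaining alternations confirm this: /m/ → [ʐ] after /ʐ/; /m/ → [t] after /t/ — in each case the output is a copy of the preceding consonant.

total assimilation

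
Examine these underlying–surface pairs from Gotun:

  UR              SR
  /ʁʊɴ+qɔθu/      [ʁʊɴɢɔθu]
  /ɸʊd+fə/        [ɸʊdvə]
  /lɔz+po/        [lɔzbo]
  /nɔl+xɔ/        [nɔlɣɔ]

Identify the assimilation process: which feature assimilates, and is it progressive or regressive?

progressive voicing assimilation

Underlying /q/ is realised as [ɢ] next to /ɴ/; /ɴ/ itself does not change.
/q/ is voiceless while /ɴ/ is voiced; the output [ɢ] is voiced, matching the trigger — so the feature that spreads is voicing.
Place and manner are unchanged, so the assimilation is partial, not total.
Checking the remaining alternations: /f/ → [v] after /d/ (voiceless → voiced, matching voiced); /p/ → [b] after /z/ (voiceless → voiced, matching voiced); /x/ → [ɣ] after /l/ (voiceless → voiced, matching voiced) — only voicing changes, and always toward the preceding segment.
Since the segment that changes follows the conditioning segment, the assimilation is progressive.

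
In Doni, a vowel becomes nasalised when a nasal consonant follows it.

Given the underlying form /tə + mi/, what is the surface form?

[tə̃mi]

The vowel /ə/ is adjacent to the following nasal /m/, so it acquires [+nasal] and surfaces as [ə̃].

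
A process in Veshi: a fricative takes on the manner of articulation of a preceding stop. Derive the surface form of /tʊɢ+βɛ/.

[tʊɢbɛ]

/β/ is a voiced bilabial fricative. The preceding trigger /ɢ/ is a stop, so /β/ must become a stop as well.
Changing only its manner to stop gives [b] — the voiced bilabial stop.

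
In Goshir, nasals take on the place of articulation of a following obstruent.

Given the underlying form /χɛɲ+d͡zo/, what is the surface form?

The rule targets /ɲ/ (voiced palatal nasal), which sits before the trigger /d͡z/ (alveolar).
Changing only its place to alveolar gives [n] — the voiced alveolar nasal.

[χɛnd͡zo]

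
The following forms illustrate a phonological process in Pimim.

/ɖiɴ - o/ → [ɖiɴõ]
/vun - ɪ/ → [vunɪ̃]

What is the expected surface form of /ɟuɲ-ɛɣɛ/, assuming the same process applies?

The data show progressive nasality assimilation (vowel nasalisation): /o/ → [õ] after /ɴ/; /ɪ/ → [ɪ̃] after /n/ — a vowel is nasalised by an immediately preceding nasal consonant.
/ɛ/ sits next to the nasal /ɲ/ and is therefore nasalised to [ɛ̃].

[ɟuɲɛ̃ɣɛ]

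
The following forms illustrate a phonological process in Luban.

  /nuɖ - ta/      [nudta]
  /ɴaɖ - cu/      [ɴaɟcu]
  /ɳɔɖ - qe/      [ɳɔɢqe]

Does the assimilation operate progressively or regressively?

regressive

The segment that alternates is /ɖ/, which surfaces as [d] when adjacent to /t/.
The change retroflex → alveolar matches the place of the following /t/, identifying this as place assimilation.
The other alternating forms pattern the same way: /ɖ/ → [ɟ] before /c/ (retroflex → palatal, matching palatal); /ɖ/ → [ɢ] before /q/ (retroflex → uvular, matching uvular) — only place changes, and always toward the following segment.
The trigger is the following segment, so the direction is regressive (anticipatory).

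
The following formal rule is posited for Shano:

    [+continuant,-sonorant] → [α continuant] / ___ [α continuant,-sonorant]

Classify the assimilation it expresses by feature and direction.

regressive manner assimilation

The shared variable α links the value of [continuant] on the target to that of the neighbouring obstruent. [continuant] distinguishes stops from fricatives — a manner-of-articulation feature — so this is manner assimilation.
Since the environment is written after the underscore, the trigger follows the target; the direction is regressive.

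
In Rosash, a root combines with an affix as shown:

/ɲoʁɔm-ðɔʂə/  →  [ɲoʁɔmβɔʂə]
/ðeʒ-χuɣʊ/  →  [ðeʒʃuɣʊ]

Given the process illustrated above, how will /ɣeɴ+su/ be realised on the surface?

[ɣeɴχu]

The data show progressive place assimilation: /ð/ → [β] after /m/; /χ/ → [ʃ] after /ʒ/. In each pair only place changes, matching the preceding consonant, while manner and voice stay constant.
The rule targets /s/ (voiceless alveolar fricative), which sits after the trigger /ɴ/ (uvular).
Changing only its place to uvular gives [χ] — the voiceless uvular fricative.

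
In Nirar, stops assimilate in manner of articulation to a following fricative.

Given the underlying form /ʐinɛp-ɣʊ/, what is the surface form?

The rule targets /p/ (voiceless bilabial stop), which sits before the trigger /ɣ/ (fricative).
Changing only its manner to fricative gives [ɸ] — the voiceless bilabial fricative.

[ʐinɛɸɣʊ]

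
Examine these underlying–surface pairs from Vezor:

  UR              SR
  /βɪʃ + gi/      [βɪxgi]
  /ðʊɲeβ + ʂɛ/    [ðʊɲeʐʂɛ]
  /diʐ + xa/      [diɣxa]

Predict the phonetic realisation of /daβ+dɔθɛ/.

The data show regressive place assimilation: /ʃ/ → [x] before /g/; /β/ → [ʐ] before /ʂ/; /ʐ/ → [ɣ] before /x/. In each pair only place changes, matching the following consonant, while manner and voice stay constant.
/β/ is a voiced bilabial fricative. The following trigger /d/ is alveolar, so /β/ must become alveolar as well.
A voiced alveolar fricative is [z], so the surface segment is [z].

[dazdɔθɛ]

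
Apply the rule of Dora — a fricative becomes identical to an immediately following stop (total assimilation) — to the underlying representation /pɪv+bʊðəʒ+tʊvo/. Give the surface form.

/v/ is the segment targeted by the rule; it sits immediately before /b/, so it assimilates completely and surfaces as [b].
The same rule applies at the second boundary: /ʒ/ → [t] next to /t/.

[pɪbbʊðəttʊvo]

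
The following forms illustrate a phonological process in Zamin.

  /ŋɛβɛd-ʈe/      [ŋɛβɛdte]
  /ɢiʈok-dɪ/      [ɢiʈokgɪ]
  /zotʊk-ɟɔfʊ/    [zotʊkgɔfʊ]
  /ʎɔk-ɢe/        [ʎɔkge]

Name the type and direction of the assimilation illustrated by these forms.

Underlying /ʈ/ is realised as [t] next to /d/; /d/ itself does not change.
The change retroflex → alveolar matches the place of the preceding /d/, identifying this as place assimilation.
Manner and voice are unchanged, so the assimilation is partial, not total.
The other alternating forms pattern the same way: /d/ → [g] after /k/ (alveolar → velar, matching velar); /ɟ/ → [g] after /k/ (palatal → velar, matching velar); /ɢ/ → [g] after /k/ (uvular → velar, matching velar) — only place changes, and always toward the preceding segment.
The trigger is the preceding segment, so the direction is progressive (perseverative).

progressive place assimilation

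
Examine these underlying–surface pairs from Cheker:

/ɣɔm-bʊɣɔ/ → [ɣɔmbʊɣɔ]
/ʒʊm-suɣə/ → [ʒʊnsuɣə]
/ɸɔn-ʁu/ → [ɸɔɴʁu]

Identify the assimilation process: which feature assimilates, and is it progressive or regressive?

The segment that alternates is /m/, which surfaces as [n] when adjacent to /s/.
/m/ is bilabial while /s/ is alveolar; the output [n] is alveolar, matching the trigger — so the feature that spreads is place.
Manner and voice are unchanged, so the assimilation is partial, not total.
The same holds elsewhere in the data: /n/ → [ɴ] before /ʁ/ (alveolar → uvular, matching uvular) — only place changes, and always toward the following segment.
No alternation appears in [ɣɔmbʊɣɔ]: there the adjacent consonants already agree in place (/m/ and /b/ are both bilabial), so this form is consistent with the same rule.
Since the segment that changes precedes the conditioning segment, the assimilation is regressive.

regressive place assimilation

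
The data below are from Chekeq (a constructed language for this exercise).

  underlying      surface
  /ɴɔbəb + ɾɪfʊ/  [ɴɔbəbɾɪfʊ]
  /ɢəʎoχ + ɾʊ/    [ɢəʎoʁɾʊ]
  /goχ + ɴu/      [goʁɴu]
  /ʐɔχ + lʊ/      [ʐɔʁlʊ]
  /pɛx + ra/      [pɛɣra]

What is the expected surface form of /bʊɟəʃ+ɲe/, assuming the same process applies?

[bʊɟəʒɲe]

The data show regressive voicing assimilation: /χ/ → [ʁ] before /ɾ/; /χ/ → [ʁ] before /ɴ/; /χ/ → [ʁ] before /l/; /x/ → [ɣ] before /r/. In each pair only voicing changes, matching the following consonant, while place and manner stay constant.
Nothing changes in [ɴɔbəbɾɪfʊ]: there the adjacent consonants already agree in voicing (/b/ and /ɾ/ are both voiced), so this form is consistent with the same rule.
/ʃ/ is a voiceless postalveolar fricative. The following trigger /ɲ/ is voiced, so /ʃ/ must become voiced as well.
A voiced postalveolar fricative is [ʒ], so the surface segment is [ʒ].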